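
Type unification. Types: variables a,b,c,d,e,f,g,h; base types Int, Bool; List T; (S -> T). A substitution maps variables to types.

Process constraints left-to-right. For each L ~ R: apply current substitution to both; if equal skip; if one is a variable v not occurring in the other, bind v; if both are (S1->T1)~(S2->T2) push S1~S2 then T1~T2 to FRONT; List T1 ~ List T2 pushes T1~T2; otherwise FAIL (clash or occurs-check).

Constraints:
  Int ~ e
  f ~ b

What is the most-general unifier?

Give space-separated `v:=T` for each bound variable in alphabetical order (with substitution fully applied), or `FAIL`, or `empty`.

step 1: unify Int ~ e  [subst: {-} | 1 pending]
  bind e := Int
step 2: unify f ~ b  [subst: {e:=Int} | 0 pending]
  bind f := b

Answer: e:=Int f:=b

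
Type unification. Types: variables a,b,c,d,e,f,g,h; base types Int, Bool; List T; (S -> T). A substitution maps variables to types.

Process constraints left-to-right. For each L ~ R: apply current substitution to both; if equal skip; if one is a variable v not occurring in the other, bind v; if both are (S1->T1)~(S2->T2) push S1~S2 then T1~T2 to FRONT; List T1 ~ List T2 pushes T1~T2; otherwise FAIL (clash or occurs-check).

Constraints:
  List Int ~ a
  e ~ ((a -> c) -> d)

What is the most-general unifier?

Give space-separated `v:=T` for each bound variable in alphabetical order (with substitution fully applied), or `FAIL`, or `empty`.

Answer: a:=List Int e:=((List Int -> c) -> d)

Derivation:
step 1: unify List Int ~ a  [subst: {-} | 1 pending]
  bind a := List Int
step 2: unify e ~ ((List Int -> c) -> d)  [subst: {a:=List Int} | 0 pending]
  bind e := ((List Int -> c) -> d)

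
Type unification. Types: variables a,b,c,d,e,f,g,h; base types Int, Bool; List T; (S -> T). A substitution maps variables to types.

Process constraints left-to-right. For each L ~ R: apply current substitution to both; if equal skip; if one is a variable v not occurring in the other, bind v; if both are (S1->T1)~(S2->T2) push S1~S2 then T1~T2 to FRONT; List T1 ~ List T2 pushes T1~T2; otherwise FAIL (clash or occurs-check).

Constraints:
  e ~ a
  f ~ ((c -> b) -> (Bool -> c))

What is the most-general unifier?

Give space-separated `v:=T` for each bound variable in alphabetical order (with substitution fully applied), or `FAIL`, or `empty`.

Answer: e:=a f:=((c -> b) -> (Bool -> c))

Derivation:
step 1: unify e ~ a  [subst: {-} | 1 pending]
  bind e := a
step 2: unify f ~ ((c -> b) -> (Bool -> c))  [subst: {e:=a} | 0 pending]
  bind f := ((c -> b) -> (Bool -> c))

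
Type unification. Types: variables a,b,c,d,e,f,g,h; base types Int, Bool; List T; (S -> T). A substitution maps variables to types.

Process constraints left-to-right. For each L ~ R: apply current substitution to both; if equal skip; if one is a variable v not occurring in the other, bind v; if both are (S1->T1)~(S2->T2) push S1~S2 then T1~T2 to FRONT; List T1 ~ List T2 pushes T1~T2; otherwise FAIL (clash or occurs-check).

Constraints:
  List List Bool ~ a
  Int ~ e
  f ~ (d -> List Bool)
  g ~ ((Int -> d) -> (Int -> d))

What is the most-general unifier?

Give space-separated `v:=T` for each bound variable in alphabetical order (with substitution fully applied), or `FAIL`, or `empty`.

Answer: a:=List List Bool e:=Int f:=(d -> List Bool) g:=((Int -> d) -> (Int -> d))

Derivation:
step 1: unify List List Bool ~ a  [subst: {-} | 3 pending]
  bind a := List List Bool
step 2: unify Int ~ e  [subst: {a:=List List Bool} | 2 pending]
  bind e := Int
step 3: unify f ~ (d -> List Bool)  [subst: {a:=List List Bool, e:=Int} | 1 pending]
  bind f := (d -> List Bool)
step 4: unify g ~ ((Int -> d) -> (Int -> d))  [subst: {a:=List List Bool, e:=Int, f:=(d -> List Bool)} | 0 pending]
  bind g := ((Int -> d) -> (Int -> d))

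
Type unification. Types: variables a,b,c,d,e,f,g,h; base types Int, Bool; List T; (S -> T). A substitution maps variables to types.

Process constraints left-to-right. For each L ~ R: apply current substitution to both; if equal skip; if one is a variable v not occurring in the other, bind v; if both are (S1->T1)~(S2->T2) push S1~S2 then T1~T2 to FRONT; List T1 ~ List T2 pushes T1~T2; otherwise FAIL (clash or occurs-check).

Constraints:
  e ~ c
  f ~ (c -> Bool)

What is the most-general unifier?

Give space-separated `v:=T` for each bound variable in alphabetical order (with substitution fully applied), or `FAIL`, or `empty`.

Answer: e:=c f:=(c -> Bool)

Derivation:
step 1: unify e ~ c  [subst: {-} | 1 pending]
  bind e := c
step 2: unify f ~ (c -> Bool)  [subst: {e:=c} | 0 pending]
  bind f := (c -> Bool)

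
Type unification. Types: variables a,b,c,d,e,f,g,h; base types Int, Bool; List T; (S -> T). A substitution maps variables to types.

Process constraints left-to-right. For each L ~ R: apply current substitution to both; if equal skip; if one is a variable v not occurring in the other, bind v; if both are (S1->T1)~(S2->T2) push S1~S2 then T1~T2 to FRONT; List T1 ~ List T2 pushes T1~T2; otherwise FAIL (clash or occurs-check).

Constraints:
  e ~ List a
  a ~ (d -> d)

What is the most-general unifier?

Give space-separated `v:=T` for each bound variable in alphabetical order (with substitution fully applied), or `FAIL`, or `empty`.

Answer: a:=(d -> d) e:=List (d -> d)

Derivation:
step 1: unify e ~ List a  [subst: {-} | 1 pending]
  bind e := List a
step 2: unify a ~ (d -> d)  [subst: {e:=List a} | 0 pending]
  bind a := (d -> d)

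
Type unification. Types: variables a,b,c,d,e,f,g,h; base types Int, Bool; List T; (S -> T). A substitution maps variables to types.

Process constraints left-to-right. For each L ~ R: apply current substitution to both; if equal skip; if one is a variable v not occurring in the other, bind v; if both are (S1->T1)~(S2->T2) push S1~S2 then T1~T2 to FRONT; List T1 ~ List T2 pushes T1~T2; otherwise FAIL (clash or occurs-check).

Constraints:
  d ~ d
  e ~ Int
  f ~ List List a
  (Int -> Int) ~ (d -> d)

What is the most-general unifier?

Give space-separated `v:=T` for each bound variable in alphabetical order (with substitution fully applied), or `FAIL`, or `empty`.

Answer: d:=Int e:=Int f:=List List a

Derivation:
step 1: unify d ~ d  [subst: {-} | 3 pending]
  -> identical, skip
step 2: unify e ~ Int  [subst: {-} | 2 pending]
  bind e := Int
step 3: unify f ~ List List a  [subst: {e:=Int} | 1 pending]
  bind f := List List a
step 4: unify (Int -> Int) ~ (d -> d)  [subst: {e:=Int, f:=List List a} | 0 pending]
  -> decompose arrow: push Int~d, Int~d
step 5: unify Int ~ d  [subst: {e:=Int, f:=List List a} | 1 pending]
  bind d := Int
step 6: unify Int ~ Int  [subst: {e:=Int, f:=List List a, d:=Int} | 0 pending]
  -> identical, skip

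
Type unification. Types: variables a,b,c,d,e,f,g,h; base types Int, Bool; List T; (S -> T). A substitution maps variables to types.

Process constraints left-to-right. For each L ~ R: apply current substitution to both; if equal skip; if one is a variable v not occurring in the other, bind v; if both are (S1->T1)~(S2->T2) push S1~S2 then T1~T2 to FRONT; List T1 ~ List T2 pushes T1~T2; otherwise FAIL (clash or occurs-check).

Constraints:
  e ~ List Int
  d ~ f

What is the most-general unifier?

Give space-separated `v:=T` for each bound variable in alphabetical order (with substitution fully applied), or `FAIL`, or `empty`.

step 1: unify e ~ List Int  [subst: {-} | 1 pending]
  bind e := List Int
step 2: unify d ~ f  [subst: {e:=List Int} | 0 pending]
  bind d := f

Answer: d:=f e:=List Int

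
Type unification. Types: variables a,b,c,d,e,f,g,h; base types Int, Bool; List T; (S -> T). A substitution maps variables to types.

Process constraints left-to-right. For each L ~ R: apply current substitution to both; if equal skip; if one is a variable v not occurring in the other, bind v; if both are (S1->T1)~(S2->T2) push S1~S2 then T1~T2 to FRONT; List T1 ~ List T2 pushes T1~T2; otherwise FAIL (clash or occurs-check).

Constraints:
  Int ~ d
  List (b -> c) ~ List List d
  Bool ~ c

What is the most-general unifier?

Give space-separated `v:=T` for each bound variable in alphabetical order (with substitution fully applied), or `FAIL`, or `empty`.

step 1: unify Int ~ d  [subst: {-} | 2 pending]
  bind d := Int
step 2: unify List (b -> c) ~ List List Int  [subst: {d:=Int} | 1 pending]
  -> decompose List: push (b -> c)~List Int
step 3: unify (b -> c) ~ List Int  [subst: {d:=Int} | 1 pending]
  clash: (b -> c) vs List Int

Answer: FAIL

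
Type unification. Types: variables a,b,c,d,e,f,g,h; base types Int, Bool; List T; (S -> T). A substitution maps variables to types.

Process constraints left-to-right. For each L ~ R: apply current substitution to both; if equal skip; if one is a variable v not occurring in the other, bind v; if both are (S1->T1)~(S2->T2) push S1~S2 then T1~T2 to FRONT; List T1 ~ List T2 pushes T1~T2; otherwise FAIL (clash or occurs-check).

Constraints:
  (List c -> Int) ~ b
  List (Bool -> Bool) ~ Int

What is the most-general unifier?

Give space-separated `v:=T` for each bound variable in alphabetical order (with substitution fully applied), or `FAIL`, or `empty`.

step 1: unify (List c -> Int) ~ b  [subst: {-} | 1 pending]
  bind b := (List c -> Int)
step 2: unify List (Bool -> Bool) ~ Int  [subst: {b:=(List c -> Int)} | 0 pending]
  clash: List (Bool -> Bool) vs Int

Answer: FAIL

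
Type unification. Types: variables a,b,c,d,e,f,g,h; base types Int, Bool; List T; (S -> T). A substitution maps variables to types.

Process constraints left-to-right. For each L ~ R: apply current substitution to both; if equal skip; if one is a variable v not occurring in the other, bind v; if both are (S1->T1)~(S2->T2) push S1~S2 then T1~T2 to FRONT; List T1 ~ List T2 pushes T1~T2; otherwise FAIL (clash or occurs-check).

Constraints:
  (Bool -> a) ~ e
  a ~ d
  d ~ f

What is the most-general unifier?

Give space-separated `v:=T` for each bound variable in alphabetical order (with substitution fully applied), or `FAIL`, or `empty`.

Answer: a:=f d:=f e:=(Bool -> f)

Derivation:
step 1: unify (Bool -> a) ~ e  [subst: {-} | 2 pending]
  bind e := (Bool -> a)
step 2: unify a ~ d  [subst: {e:=(Bool -> a)} | 1 pending]
  bind a := d
step 3: unify d ~ f  [subst: {e:=(Bool -> a), a:=d} | 0 pending]
  bind d := f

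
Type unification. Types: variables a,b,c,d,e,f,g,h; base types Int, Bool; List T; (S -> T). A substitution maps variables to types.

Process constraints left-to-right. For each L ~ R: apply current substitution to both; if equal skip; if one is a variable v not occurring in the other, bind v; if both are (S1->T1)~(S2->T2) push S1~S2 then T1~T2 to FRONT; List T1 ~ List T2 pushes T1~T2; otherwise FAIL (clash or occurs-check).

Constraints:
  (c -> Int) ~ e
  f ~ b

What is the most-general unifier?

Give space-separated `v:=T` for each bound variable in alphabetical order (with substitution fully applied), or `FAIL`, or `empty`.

step 1: unify (c -> Int) ~ e  [subst: {-} | 1 pending]
  bind e := (c -> Int)
step 2: unify f ~ b  [subst: {e:=(c -> Int)} | 0 pending]
  bind f := b

Answer: e:=(c -> Int) f:=b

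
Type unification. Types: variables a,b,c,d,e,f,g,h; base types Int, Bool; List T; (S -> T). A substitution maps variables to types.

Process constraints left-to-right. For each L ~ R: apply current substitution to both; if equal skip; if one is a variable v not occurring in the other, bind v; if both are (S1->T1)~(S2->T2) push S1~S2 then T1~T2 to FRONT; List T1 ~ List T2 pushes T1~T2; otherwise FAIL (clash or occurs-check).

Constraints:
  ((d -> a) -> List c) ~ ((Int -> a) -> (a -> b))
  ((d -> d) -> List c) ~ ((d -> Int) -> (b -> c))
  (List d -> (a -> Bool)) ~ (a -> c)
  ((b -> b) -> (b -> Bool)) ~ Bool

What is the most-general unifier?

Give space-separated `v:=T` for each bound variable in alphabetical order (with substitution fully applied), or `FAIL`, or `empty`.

step 1: unify ((d -> a) -> List c) ~ ((Int -> a) -> (a -> b))  [subst: {-} | 3 pending]
  -> decompose arrow: push (d -> a)~(Int -> a), List c~(a -> b)
step 2: unify (d -> a) ~ (Int -> a)  [subst: {-} | 4 pending]
  -> decompose arrow: push d~Int, a~a
step 3: unify d ~ Int  [subst: {-} | 5 pending]
  bind d := Int
step 4: unify a ~ a  [subst: {d:=Int} | 4 pending]
  -> identical, skip
step 5: unify List c ~ (a -> b)  [subst: {d:=Int} | 3 pending]
  clash: List c vs (a -> b)

Answer: FAIL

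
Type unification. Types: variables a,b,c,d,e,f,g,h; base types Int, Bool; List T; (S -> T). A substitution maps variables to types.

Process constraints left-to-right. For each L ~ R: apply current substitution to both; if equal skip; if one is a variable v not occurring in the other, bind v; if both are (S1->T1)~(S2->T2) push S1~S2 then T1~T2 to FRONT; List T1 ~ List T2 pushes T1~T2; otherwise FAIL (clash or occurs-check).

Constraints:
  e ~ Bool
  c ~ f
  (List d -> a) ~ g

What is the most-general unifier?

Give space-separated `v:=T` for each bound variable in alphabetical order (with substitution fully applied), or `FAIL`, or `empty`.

Answer: c:=f e:=Bool g:=(List d -> a)

Derivation:
step 1: unify e ~ Bool  [subst: {-} | 2 pending]
  bind e := Bool
step 2: unify c ~ f  [subst: {e:=Bool} | 1 pending]
  bind c := f
step 3: unify (List d -> a) ~ g  [subst: {e:=Bool, c:=f} | 0 pending]
  bind g := (List d -> a)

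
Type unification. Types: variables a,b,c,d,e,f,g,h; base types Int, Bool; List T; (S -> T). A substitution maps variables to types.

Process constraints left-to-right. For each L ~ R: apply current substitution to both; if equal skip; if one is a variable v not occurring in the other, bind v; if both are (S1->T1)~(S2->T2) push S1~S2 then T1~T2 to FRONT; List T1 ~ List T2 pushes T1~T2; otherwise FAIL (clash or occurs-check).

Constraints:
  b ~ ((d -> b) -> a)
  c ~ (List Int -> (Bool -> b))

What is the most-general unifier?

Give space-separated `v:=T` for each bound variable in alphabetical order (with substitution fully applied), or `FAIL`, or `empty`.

step 1: unify b ~ ((d -> b) -> a)  [subst: {-} | 1 pending]
  occurs-check fail: b in ((d -> b) -> a)

Answer: FAIL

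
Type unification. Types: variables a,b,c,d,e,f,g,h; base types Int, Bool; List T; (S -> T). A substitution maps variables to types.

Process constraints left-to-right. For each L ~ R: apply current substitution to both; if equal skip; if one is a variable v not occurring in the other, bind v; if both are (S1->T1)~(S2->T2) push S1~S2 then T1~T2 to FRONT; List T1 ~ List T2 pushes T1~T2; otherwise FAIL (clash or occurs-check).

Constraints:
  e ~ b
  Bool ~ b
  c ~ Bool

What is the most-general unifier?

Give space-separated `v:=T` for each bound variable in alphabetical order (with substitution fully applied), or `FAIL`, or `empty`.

Answer: b:=Bool c:=Bool e:=Bool

Derivation:
step 1: unify e ~ b  [subst: {-} | 2 pending]
  bind e := b
step 2: unify Bool ~ b  [subst: {e:=b} | 1 pending]
  bind b := Bool
step 3: unify c ~ Bool  [subst: {e:=b, b:=Bool} | 0 pending]
  bind c := Bool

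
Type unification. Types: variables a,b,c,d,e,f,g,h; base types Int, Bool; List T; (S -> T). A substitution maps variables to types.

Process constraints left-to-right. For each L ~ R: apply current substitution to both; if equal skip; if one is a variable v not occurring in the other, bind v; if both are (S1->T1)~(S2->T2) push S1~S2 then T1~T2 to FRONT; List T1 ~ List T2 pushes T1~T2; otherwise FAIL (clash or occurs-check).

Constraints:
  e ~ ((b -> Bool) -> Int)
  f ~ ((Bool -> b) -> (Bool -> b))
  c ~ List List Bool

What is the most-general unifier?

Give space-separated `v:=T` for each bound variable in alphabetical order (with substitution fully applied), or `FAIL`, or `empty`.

step 1: unify e ~ ((b -> Bool) -> Int)  [subst: {-} | 2 pending]
  bind e := ((b -> Bool) -> Int)
step 2: unify f ~ ((Bool -> b) -> (Bool -> b))  [subst: {e:=((b -> Bool) -> Int)} | 1 pending]
  bind f := ((Bool -> b) -> (Bool -> b))
step 3: unify c ~ List List Bool  [subst: {e:=((b -> Bool) -> Int), f:=((Bool -> b) -> (Bool -> b))} | 0 pending]
  bind c := List List Bool

Answer: c:=List List Bool e:=((b -> Bool) -> Int) f:=((Bool -> b) -> (Bool -> b))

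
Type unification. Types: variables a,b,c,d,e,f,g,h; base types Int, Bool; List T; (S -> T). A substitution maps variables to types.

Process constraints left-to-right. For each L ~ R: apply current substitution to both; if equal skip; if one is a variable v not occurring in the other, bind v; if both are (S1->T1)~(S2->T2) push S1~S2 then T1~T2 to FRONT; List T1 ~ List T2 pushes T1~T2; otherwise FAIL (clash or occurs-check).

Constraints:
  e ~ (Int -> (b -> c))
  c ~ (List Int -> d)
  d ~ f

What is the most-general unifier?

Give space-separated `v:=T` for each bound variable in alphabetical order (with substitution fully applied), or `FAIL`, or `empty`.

Answer: c:=(List Int -> f) d:=f e:=(Int -> (b -> (List Int -> f)))

Derivation:
step 1: unify e ~ (Int -> (b -> c))  [subst: {-} | 2 pending]
  bind e := (Int -> (b -> c))
step 2: unify c ~ (List Int -> d)  [subst: {e:=(Int -> (b -> c))} | 1 pending]
  bind c := (List Int -> d)
step 3: unify d ~ f  [subst: {e:=(Int -> (b -> c)), c:=(List Int -> d)} | 0 pending]
  bind d := f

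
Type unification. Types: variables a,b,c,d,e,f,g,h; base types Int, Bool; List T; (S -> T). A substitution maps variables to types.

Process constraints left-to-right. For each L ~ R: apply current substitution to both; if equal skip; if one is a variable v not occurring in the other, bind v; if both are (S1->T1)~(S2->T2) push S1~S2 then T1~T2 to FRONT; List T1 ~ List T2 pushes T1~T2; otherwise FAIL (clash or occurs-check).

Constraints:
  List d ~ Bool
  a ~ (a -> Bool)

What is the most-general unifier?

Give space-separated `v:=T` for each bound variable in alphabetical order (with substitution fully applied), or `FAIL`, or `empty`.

Answer: FAIL

Derivation:
step 1: unify List d ~ Bool  [subst: {-} | 1 pending]
  clash: List d vs Bool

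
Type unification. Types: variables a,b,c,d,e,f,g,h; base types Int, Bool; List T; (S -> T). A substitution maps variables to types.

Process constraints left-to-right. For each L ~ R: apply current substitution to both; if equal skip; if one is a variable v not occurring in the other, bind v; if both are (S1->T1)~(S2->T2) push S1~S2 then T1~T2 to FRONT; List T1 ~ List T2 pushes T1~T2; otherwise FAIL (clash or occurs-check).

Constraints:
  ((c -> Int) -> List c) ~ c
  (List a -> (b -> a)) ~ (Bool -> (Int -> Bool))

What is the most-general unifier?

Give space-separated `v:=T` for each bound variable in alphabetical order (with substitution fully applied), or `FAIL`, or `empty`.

Answer: FAIL

Derivation:
step 1: unify ((c -> Int) -> List c) ~ c  [subst: {-} | 1 pending]
  occurs-check fail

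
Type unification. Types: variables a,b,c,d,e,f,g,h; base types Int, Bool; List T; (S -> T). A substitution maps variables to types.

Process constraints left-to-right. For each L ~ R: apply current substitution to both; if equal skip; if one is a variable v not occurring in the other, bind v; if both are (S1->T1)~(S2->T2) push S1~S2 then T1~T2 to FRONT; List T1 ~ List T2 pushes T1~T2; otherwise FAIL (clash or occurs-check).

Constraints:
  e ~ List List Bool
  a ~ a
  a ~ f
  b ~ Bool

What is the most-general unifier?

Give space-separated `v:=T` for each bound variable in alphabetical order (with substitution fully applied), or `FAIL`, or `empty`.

Answer: a:=f b:=Bool e:=List List Bool

Derivation:
step 1: unify e ~ List List Bool  [subst: {-} | 3 pending]
  bind e := List List Bool
step 2: unify a ~ a  [subst: {e:=List List Bool} | 2 pending]
  -> identical, skip
step 3: unify a ~ f  [subst: {e:=List List Bool} | 1 pending]
  bind a := f
step 4: unify b ~ Bool  [subst: {e:=List List Bool, a:=f} | 0 pending]
  bind b := Bool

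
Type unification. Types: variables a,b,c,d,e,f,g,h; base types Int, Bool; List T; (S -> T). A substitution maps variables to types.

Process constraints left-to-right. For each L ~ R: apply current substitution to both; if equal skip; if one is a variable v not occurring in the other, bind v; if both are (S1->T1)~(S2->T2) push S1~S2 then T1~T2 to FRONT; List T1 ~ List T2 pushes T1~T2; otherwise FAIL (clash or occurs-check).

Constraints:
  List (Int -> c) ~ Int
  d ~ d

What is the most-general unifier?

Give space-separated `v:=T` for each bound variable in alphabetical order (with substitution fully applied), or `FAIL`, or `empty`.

Answer: FAIL

Derivation:
step 1: unify List (Int -> c) ~ Int  [subst: {-} | 1 pending]
  clash: List (Int -> c) vs Int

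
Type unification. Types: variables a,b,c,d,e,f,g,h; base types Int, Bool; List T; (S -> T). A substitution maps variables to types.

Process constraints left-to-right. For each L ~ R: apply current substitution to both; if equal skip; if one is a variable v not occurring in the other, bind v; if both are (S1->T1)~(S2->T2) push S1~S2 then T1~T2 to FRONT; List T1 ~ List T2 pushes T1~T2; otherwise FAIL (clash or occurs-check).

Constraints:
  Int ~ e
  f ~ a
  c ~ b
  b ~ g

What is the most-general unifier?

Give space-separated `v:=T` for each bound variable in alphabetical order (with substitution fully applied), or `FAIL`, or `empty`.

step 1: unify Int ~ e  [subst: {-} | 3 pending]
  bind e := Int
step 2: unify f ~ a  [subst: {e:=Int} | 2 pending]
  bind f := a
step 3: unify c ~ b  [subst: {e:=Int, f:=a} | 1 pending]
  bind c := b
step 4: unify b ~ g  [subst: {e:=Int, f:=a, c:=b} | 0 pending]
  bind b := g

Answer: b:=g c:=g e:=Int f:=a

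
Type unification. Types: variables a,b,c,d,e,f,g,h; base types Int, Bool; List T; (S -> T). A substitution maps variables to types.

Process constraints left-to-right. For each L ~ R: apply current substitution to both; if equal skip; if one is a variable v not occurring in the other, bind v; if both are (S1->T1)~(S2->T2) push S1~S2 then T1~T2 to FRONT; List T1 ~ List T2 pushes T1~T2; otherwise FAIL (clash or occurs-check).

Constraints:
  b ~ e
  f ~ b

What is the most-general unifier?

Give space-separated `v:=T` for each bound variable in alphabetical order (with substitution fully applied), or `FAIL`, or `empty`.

step 1: unify b ~ e  [subst: {-} | 1 pending]
  bind b := e
step 2: unify f ~ e  [subst: {b:=e} | 0 pending]
  bind f := e

Answer: b:=e f:=e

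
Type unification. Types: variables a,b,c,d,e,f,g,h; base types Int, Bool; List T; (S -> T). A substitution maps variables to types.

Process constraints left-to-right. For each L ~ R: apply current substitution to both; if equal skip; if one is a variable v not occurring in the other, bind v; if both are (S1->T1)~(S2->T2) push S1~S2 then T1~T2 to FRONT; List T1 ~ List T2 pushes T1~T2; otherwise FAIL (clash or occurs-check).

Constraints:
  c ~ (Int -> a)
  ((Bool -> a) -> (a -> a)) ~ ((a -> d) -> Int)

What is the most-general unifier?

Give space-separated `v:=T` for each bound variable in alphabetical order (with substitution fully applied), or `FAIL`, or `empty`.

Answer: FAIL

Derivation:
step 1: unify c ~ (Int -> a)  [subst: {-} | 1 pending]
  bind c := (Int -> a)
step 2: unify ((Bool -> a) -> (a -> a)) ~ ((a -> d) -> Int)  [subst: {c:=(Int -> a)} | 0 pending]
  -> decompose arrow: push (Bool -> a)~(a -> d), (a -> a)~Int
step 3: unify (Bool -> a) ~ (a -> d)  [subst: {c:=(Int -> a)} | 1 pending]
  -> decompose arrow: push Bool~a, a~d
step 4: unify Bool ~ a  [subst: {c:=(Int -> a)} | 2 pending]
  bind a := Bool
step 5: unify Bool ~ d  [subst: {c:=(Int -> a), a:=Bool} | 1 pending]
  bind d := Bool
step 6: unify (Bool -> Bool) ~ Int  [subst: {c:=(Int -> a), a:=Bool, d:=Bool} | 0 pending]
  clash: (Bool -> Bool) vs Int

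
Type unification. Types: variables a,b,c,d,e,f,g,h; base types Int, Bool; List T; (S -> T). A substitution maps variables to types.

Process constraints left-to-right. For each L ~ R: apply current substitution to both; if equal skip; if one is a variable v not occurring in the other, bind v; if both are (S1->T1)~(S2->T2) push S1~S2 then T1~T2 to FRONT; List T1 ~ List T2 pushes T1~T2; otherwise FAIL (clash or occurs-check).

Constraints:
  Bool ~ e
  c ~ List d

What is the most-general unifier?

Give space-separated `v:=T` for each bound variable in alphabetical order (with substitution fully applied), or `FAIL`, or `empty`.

step 1: unify Bool ~ e  [subst: {-} | 1 pending]
  bind e := Bool
step 2: unify c ~ List d  [subst: {e:=Bool} | 0 pending]
  bind c := List d

Answer: c:=List d e:=Bool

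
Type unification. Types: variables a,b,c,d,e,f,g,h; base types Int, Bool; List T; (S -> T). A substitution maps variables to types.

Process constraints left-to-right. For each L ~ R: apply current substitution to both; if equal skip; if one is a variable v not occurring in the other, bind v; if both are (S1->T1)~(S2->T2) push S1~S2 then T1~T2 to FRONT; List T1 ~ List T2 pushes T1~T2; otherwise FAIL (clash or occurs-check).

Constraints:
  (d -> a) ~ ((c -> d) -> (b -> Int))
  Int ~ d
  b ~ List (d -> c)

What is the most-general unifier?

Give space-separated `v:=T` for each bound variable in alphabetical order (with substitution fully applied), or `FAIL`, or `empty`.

Answer: FAIL

Derivation:
step 1: unify (d -> a) ~ ((c -> d) -> (b -> Int))  [subst: {-} | 2 pending]
  -> decompose arrow: push d~(c -> d), a~(b -> Int)
step 2: unify d ~ (c -> d)  [subst: {-} | 3 pending]
  occurs-check fail: d in (c -> d)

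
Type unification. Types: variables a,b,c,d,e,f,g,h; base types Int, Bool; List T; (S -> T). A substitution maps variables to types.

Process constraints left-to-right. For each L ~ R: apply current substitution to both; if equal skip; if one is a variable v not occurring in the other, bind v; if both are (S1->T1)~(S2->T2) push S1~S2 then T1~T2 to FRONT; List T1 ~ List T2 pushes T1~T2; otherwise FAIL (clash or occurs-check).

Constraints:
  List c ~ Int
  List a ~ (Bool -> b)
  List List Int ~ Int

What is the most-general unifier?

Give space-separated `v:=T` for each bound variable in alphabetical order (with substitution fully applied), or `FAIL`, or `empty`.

Answer: FAIL

Derivation:
step 1: unify List c ~ Int  [subst: {-} | 2 pending]
  clash: List c vs Int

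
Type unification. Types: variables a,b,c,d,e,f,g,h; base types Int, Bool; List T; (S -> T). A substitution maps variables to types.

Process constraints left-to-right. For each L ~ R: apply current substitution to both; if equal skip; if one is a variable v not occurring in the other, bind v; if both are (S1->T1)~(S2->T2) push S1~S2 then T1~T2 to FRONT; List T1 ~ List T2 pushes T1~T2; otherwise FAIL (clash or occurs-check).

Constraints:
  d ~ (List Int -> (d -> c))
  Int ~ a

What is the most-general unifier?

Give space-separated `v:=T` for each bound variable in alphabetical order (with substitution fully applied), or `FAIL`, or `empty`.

step 1: unify d ~ (List Int -> (d -> c))  [subst: {-} | 1 pending]
  occurs-check fail: d in (List Int -> (d -> c))

Answer: FAIL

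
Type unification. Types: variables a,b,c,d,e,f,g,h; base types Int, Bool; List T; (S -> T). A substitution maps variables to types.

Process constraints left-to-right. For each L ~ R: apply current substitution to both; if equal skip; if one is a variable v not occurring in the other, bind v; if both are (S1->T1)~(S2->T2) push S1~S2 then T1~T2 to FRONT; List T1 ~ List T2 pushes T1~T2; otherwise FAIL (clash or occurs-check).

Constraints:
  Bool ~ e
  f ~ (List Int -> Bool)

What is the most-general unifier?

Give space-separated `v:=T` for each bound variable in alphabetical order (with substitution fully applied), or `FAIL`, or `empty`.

Answer: e:=Bool f:=(List Int -> Bool)

Derivation:
step 1: unify Bool ~ e  [subst: {-} | 1 pending]
  bind e := Bool
step 2: unify f ~ (List Int -> Bool)  [subst: {e:=Bool} | 0 pending]
  bind f := (List Int -> Bool)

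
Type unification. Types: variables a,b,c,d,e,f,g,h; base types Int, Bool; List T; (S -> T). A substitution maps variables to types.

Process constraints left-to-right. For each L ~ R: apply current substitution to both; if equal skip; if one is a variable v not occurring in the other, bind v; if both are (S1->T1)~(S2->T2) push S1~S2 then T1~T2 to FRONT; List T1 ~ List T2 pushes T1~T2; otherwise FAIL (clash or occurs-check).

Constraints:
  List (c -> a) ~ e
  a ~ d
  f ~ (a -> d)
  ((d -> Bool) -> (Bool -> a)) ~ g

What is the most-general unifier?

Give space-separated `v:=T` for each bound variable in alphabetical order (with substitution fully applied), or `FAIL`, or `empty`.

Answer: a:=d e:=List (c -> d) f:=(d -> d) g:=((d -> Bool) -> (Bool -> d))

Derivation:
step 1: unify List (c -> a) ~ e  [subst: {-} | 3 pending]
  bind e := List (c -> a)
step 2: unify a ~ d  [subst: {e:=List (c -> a)} | 2 pending]
  bind a := d
step 3: unify f ~ (d -> d)  [subst: {e:=List (c -> a), a:=d} | 1 pending]
  bind f := (d -> d)
step 4: unify ((d -> Bool) -> (Bool -> d)) ~ g  [subst: {e:=List (c -> a), a:=d, f:=(d -> d)} | 0 pending]
  bind g := ((d -> Bool) -> (Bool -> d))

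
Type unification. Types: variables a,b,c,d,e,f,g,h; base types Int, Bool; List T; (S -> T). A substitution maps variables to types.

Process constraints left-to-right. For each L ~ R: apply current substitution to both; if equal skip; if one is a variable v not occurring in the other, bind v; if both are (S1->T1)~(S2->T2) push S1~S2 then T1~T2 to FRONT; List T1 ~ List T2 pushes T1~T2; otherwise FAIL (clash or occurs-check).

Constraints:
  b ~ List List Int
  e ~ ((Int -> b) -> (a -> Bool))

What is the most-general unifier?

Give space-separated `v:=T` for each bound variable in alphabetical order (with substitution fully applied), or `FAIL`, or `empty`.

step 1: unify b ~ List List Int  [subst: {-} | 1 pending]
  bind b := List List Int
step 2: unify e ~ ((Int -> List List Int) -> (a -> Bool))  [subst: {b:=List List Int} | 0 pending]
  bind e := ((Int -> List List Int) -> (a -> Bool))

Answer: b:=List List Int e:=((Int -> List List Int) -> (a -> Bool))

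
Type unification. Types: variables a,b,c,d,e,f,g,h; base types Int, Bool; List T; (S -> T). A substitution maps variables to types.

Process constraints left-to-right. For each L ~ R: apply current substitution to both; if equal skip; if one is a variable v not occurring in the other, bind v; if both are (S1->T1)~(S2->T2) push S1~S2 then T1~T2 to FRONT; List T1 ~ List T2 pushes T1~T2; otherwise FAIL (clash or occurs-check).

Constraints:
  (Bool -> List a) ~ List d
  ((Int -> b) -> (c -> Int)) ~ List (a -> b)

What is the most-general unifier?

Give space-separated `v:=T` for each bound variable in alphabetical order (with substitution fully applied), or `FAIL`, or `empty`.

step 1: unify (Bool -> List a) ~ List d  [subst: {-} | 1 pending]
  clash: (Bool -> List a) vs List d

Answer: FAIL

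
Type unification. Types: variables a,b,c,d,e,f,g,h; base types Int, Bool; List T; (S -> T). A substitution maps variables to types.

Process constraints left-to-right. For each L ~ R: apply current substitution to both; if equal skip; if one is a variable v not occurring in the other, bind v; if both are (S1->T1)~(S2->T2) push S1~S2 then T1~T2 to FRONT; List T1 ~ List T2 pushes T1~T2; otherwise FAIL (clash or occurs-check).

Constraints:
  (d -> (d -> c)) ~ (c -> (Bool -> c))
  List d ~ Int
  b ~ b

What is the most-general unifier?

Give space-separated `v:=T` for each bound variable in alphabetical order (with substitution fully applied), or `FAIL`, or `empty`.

Answer: FAIL

Derivation:
step 1: unify (d -> (d -> c)) ~ (c -> (Bool -> c))  [subst: {-} | 2 pending]
  -> decompose arrow: push d~c, (d -> c)~(Bool -> c)
step 2: unify d ~ c  [subst: {-} | 3 pending]
  bind d := c
step 3: unify (c -> c) ~ (Bool -> c)  [subst: {d:=c} | 2 pending]
  -> decompose arrow: push c~Bool, c~c
step 4: unify c ~ Bool  [subst: {d:=c} | 3 pending]
  bind c := Bool
step 5: unify Bool ~ Bool  [subst: {d:=c, c:=Bool} | 2 pending]
  -> identical, skip
step 6: unify List Bool ~ Int  [subst: {d:=c, c:=Bool} | 1 pending]
  clash: List Bool vs Int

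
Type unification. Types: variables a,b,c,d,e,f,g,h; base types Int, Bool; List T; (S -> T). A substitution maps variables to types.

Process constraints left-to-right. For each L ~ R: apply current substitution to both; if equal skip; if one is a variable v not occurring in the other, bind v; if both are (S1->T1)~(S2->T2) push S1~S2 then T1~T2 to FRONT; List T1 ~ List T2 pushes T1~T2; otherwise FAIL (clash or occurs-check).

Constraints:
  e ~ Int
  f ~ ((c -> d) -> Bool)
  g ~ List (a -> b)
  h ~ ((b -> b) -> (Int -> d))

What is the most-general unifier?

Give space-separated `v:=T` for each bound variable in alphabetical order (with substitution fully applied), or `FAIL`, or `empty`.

step 1: unify e ~ Int  [subst: {-} | 3 pending]
  bind e := Int
step 2: unify f ~ ((c -> d) -> Bool)  [subst: {e:=Int} | 2 pending]
  bind f := ((c -> d) -> Bool)
step 3: unify g ~ List (a -> b)  [subst: {e:=Int, f:=((c -> d) -> Bool)} | 1 pending]
  bind g := List (a -> b)
step 4: unify h ~ ((b -> b) -> (Int -> d))  [subst: {e:=Int, f:=((c -> d) -> Bool), g:=List (a -> b)} | 0 pending]
  bind h := ((b -> b) -> (Int -> d))

Answer: e:=Int f:=((c -> d) -> Bool) g:=List (a -> b) h:=((b -> b) -> (Int -> d))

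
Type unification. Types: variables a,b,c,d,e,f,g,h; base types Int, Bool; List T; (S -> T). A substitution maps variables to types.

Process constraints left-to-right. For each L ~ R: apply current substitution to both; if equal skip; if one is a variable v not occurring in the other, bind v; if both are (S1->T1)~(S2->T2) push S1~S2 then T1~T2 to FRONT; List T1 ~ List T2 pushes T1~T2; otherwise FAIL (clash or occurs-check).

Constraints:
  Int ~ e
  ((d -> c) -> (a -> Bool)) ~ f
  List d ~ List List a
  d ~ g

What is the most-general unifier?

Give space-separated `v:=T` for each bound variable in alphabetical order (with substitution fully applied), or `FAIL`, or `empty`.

step 1: unify Int ~ e  [subst: {-} | 3 pending]
  bind e := Int
step 2: unify ((d -> c) -> (a -> Bool)) ~ f  [subst: {e:=Int} | 2 pending]
  bind f := ((d -> c) -> (a -> Bool))
step 3: unify List d ~ List List a  [subst: {e:=Int, f:=((d -> c) -> (a -> Bool))} | 1 pending]
  -> decompose List: push d~List a
step 4: unify d ~ List a  [subst: {e:=Int, f:=((d -> c) -> (a -> Bool))} | 1 pending]
  bind d := List a
step 5: unify List a ~ g  [subst: {e:=Int, f:=((d -> c) -> (a -> Bool)), d:=List a} | 0 pending]
  bind g := List a

Answer: d:=List a e:=Int f:=((List a -> c) -> (a -> Bool)) g:=List a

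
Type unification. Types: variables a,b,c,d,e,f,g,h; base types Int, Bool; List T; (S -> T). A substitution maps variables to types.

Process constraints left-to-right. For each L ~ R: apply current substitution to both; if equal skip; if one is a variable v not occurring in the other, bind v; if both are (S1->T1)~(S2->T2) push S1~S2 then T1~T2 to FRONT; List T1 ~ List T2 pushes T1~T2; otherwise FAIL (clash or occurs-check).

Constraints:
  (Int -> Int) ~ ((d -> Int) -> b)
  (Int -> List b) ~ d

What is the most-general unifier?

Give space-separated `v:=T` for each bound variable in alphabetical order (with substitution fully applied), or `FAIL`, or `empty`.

Answer: FAIL

Derivation:
step 1: unify (Int -> Int) ~ ((d -> Int) -> b)  [subst: {-} | 1 pending]
  -> decompose arrow: push Int~(d -> Int), Int~b
step 2: unify Int ~ (d -> Int)  [subst: {-} | 2 pending]
  clash: Int vs (d -> Int)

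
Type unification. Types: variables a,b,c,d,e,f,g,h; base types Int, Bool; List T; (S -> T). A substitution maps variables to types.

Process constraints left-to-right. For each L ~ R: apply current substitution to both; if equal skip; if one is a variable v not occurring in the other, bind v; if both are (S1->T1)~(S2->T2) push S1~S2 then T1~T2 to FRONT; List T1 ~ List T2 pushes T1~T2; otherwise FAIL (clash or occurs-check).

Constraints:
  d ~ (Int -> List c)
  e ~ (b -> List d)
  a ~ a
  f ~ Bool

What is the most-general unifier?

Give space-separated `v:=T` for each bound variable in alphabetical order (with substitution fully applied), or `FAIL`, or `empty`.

step 1: unify d ~ (Int -> List c)  [subst: {-} | 3 pending]
  bind d := (Int -> List c)
step 2: unify e ~ (b -> List (Int -> List c))  [subst: {d:=(Int -> List c)} | 2 pending]
  bind e := (b -> List (Int -> List c))
step 3: unify a ~ a  [subst: {d:=(Int -> List c), e:=(b -> List (Int -> List c))} | 1 pending]
  -> identical, skip
step 4: unify f ~ Bool  [subst: {d:=(Int -> List c), e:=(b -> List (Int -> List c))} | 0 pending]
  bind f := Bool

Answer: d:=(Int -> List c) e:=(b -> List (Int -> List c)) f:=Bool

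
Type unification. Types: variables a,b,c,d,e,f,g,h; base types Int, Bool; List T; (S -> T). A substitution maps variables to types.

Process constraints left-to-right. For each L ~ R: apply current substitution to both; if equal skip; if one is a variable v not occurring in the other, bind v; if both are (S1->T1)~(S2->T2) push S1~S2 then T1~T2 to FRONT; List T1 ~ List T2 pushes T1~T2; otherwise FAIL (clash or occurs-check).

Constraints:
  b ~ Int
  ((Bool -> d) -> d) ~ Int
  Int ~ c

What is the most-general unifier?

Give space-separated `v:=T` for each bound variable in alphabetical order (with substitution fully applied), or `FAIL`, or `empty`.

Answer: FAIL

Derivation:
step 1: unify b ~ Int  [subst: {-} | 2 pending]
  bind b := Int
step 2: unify ((Bool -> d) -> d) ~ Int  [subst: {b:=Int} | 1 pending]
  clash: ((Bool -> d) -> d) vs Int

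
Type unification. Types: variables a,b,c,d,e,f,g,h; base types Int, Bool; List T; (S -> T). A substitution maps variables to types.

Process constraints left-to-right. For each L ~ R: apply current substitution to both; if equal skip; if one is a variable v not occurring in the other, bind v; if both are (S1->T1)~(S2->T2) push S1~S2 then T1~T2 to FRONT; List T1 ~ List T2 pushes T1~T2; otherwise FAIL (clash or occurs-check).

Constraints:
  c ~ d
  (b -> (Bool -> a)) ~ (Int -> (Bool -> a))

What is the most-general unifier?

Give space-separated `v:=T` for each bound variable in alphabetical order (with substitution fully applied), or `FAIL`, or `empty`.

Answer: b:=Int c:=d

Derivation:
step 1: unify c ~ d  [subst: {-} | 1 pending]
  bind c := d
step 2: unify (b -> (Bool -> a)) ~ (Int -> (Bool -> a))  [subst: {c:=d} | 0 pending]
  -> decompose arrow: push b~Int, (Bool -> a)~(Bool -> a)
step 3: unify b ~ Int  [subst: {c:=d} | 1 pending]
  bind b := Int
step 4: unify (Bool -> a) ~ (Bool -> a)  [subst: {c:=d, b:=Int} | 0 pending]
  -> identical, skip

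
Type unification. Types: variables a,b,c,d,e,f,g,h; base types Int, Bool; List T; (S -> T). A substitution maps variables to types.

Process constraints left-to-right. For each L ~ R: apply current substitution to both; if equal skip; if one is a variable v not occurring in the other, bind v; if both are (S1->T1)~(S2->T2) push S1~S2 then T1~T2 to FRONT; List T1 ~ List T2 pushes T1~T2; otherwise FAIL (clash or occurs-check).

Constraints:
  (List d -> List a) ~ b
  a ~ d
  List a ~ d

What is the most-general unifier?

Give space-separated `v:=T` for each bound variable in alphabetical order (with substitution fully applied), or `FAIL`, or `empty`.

Answer: FAIL

Derivation:
step 1: unify (List d -> List a) ~ b  [subst: {-} | 2 pending]
  bind b := (List d -> List a)
step 2: unify a ~ d  [subst: {b:=(List d -> List a)} | 1 pending]
  bind a := d
step 3: unify List d ~ d  [subst: {b:=(List d -> List a), a:=d} | 0 pending]
  occurs-check fail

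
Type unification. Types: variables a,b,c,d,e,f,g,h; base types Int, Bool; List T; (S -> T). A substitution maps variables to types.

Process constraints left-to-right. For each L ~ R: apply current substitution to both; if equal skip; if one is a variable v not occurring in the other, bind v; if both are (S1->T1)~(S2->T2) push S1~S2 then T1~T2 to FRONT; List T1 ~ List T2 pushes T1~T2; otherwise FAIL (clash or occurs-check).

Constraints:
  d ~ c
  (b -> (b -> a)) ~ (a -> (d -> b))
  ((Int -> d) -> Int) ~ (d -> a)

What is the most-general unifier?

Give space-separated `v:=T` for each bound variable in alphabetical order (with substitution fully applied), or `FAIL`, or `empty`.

Answer: FAIL

Derivation:
step 1: unify d ~ c  [subst: {-} | 2 pending]
  bind d := c
step 2: unify (b -> (b -> a)) ~ (a -> (c -> b))  [subst: {d:=c} | 1 pending]
  -> decompose arrow: push b~a, (b -> a)~(c -> b)
step 3: unify b ~ a  [subst: {d:=c} | 2 pending]
  bind b := a
step 4: unify (a -> a) ~ (c -> a)  [subst: {d:=c, b:=a} | 1 pending]
  -> decompose arrow: push a~c, a~a
step 5: unify a ~ c  [subst: {d:=c, b:=a} | 2 pending]
  bind a := c
step 6: unify c ~ c  [subst: {d:=c, b:=a, a:=c} | 1 pending]
  -> identical, skip
step 7: unify ((Int -> c) -> Int) ~ (c -> c)  [subst: {d:=c, b:=a, a:=c} | 0 pending]
  -> decompose arrow: push (Int -> c)~c, Int~c
step 8: unify (Int -> c) ~ c  [subst: {d:=c, b:=a, a:=c} | 1 pending]
  occurs-check fail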